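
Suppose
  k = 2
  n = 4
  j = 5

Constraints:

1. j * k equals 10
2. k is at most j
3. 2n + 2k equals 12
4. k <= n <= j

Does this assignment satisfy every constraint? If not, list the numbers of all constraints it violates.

1. j * k = 5 * 2 = 10 — OK.
2. k = 2, j = 5; 2 ≤ 5 — OK.
3. 2n + 2k = 2(4) + 2(2) = 12 — OK.
4. values 2 <= 4 <= 5 — OK.

Yes — all constraints hold.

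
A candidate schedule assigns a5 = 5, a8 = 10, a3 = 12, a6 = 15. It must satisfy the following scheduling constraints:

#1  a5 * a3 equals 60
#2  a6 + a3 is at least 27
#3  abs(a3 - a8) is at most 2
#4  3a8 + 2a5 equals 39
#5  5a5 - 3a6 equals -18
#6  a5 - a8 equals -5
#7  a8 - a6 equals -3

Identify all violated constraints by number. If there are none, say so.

#1 a5 * a3 = 5 * 12 = 60 — holds.
#2 a6 + a3 = 15 + 12 = 27; 27 ≥ 27 — holds.
#3 abs(12 - 10) = 2; 2 ≤ 2 — holds.
#4 3a8 + 2a5 = 3(10) + 2(5) = 40, not 39 — does not hold.
#5 5a5 - 3a6 = 5(5) - 3(15) = -20, not -18 — does not hold.
#6 a5 - a8 = 5 - 10 = -5 — holds.
#7 a8 - a6 = 10 - 15 = -5, not -3 — does not hold.

No — constraints 4, 5, 7 are not satisfied.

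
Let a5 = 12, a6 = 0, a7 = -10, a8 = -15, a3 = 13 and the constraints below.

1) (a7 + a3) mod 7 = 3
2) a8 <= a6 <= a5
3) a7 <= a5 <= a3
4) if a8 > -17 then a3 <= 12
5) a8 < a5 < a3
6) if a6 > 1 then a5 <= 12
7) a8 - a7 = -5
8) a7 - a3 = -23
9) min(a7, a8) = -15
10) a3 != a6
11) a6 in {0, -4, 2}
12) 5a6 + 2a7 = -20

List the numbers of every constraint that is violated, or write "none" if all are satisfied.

1) a7 + a3 = 3; 3 mod 7 = 3  ✓
2) values -15 <= 0 <= 12  ✓
3) values -10 <= 12 <= 13  ✓
4) a8 = -15 > -17, so we need a3 ≤ 12; but a3 = 13 > 12  ✗
5) values -15 < 12 < 13  ✓
6) a6 = 0, not > 1; antecedent false, conditional vacuously true  ✓
7) a8 - a7 = -15 - (-10) = -5  ✓
8) a7 - a3 = -10 - 13 = -23  ✓
9) min(-10, -15) = -15  ✓
10) a3 = 13, a6 = 0; distinct  ✓
11) a6 = 0 is in {0, -4, 2}  ✓
12) 5a6 + 2a7 = 5(0) + 2(-10) = -20  ✓

No — constraint 4 is not satisfied.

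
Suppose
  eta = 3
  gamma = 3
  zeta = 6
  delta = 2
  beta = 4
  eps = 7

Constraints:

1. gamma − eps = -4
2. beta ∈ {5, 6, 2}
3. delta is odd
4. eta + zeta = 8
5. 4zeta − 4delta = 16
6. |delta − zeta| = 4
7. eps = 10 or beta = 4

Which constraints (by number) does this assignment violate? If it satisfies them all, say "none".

1. gamma − eps = 3 − 7 = -4  ✔
2. beta = 4 is not in {5, 6, 2}  ✘
3. delta = 2 is even  ✘
4. eta + zeta = 3 + 6 = 9, not 8  ✘
5. 4zeta − 4delta = 4(6) − 4(2) = 16  ✔
6. |2 − 6| = 4  ✔
7. eps = 7 ≠ 10, but beta = 4 = 4 (second disjunct)  ✔

Violated: 2, 3, and 4.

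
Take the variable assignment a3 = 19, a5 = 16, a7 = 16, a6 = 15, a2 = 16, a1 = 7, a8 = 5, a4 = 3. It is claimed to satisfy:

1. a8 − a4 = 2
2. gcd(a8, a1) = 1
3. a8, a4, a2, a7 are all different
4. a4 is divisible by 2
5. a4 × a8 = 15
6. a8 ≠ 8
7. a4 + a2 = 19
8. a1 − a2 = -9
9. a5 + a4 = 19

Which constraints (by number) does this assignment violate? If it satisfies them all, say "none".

Violated: 3, 4.

1. a8 − a4 = 5 − 3 = 2 — holds.
2. gcd(5, 7) = 1 — holds.
3. a2 = a7 = 16, not all different — does not hold.
4. 3 = 2×1 + 1, so 2 does not divide 3 — does not hold.
5. a4 × a8 = 3 × 5 = 15 — holds.
6. a8 = 5, and 5 ≠ 8 — holds.
7. a4 + a2 = 3 + 16 = 19 — holds.
8. a1 − a2 = 7 − 16 = -9 — holds.
9. a5 + a4 = 16 + 3 = 19 — holds.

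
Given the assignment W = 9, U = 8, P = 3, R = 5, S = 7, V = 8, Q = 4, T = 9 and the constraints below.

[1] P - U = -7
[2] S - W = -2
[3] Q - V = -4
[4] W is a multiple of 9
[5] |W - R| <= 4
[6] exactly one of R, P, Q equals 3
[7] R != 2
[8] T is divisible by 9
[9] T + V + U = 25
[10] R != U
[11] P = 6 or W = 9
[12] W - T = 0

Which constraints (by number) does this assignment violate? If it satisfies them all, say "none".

[1] P - U = 3 - 8 = -5, not -7 — fails.
[2] S - W = 7 - 9 = -2 — holds.
[3] Q - V = 4 - 8 = -4 — holds.
[4] 9 / 9 = 1, so 9 divides 9 — holds.
[5] |9 - 5| = 4; 4 ≤ 4 — holds.
[6] R=5, P=3, Q=4; 1 of them equals 3 — holds.
[7] R = 5, and 5 ≠ 2 — holds.
[8] 9 / 9 = 1, so 9 divides 9 — holds.
[9] T + V + U = 9 + 8 + 8 = 25 — holds.
[10] R = 5, U = 8; distinct — holds.
[11] P = 3 ≠ 6, but W = 9 = 9 (second disjunct) — holds.
[12] W - T = 9 - 9 = 0 — holds.

No — constraint 1 is not satisfied.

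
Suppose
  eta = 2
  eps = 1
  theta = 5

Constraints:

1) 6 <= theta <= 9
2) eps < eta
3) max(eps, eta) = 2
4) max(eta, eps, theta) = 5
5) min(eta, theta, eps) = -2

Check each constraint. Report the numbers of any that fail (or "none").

1) theta = 5 is outside [6, 9] — violated.
2) eps = 1, eta = 2; 1 < 2 — OK.
3) max(1, 2) = 2 — OK.
4) max(2, 1, 5) = 5 — OK.
5) min(2, 5, 1) = 1, not -2 — violated.

Violated: 1 and 5.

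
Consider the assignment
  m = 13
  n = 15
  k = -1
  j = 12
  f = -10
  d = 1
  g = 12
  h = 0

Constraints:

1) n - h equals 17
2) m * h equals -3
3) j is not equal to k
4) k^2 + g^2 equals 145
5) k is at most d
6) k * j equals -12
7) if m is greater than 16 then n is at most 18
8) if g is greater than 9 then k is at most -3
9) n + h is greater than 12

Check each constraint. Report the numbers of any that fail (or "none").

Constraints 1, 2, and 8 do not hold.

1) n - h = 15 - 0 = 15, not 17  ✗
2) m * h = 13 * 0 = 0, not -3  ✗
3) j = 12, k = -1; distinct  ✓
4) k^2 + g^2 = (-1)^2 + 12^2 = 1 + 144 = 145  ✓
5) k = -1, d = 1; -1 ≤ 1  ✓
6) k * j = -1 * 12 = -12  ✓
7) m = 13, not > 16; antecedent false, conditional vacuously true  ✓
8) g = 12 > 9, so we need k ≤ -3; but k = -1 > -3  ✗
9) n + h = 15 + 0 = 15; 15 > 12  ✓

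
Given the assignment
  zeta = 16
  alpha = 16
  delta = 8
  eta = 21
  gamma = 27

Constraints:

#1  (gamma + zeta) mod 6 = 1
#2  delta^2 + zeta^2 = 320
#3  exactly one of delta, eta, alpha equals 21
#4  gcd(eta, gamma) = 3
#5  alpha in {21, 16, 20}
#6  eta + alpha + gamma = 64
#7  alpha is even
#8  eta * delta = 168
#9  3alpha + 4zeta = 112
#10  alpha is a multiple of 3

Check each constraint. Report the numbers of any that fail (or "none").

Constraint 10 does not hold.

#1 gamma + zeta = 43; 43 mod 6 = 1 — satisfied.
#2 delta^2 + zeta^2 = 8^2 + 16^2 = 64 + 256 = 320 — satisfied.
#3 delta=8, eta=21, alpha=16; 1 of them equals 21 — satisfied.
#4 gcd(21, 27) = 3 — satisfied.
#5 alpha = 16 is in {21, 16, 20} — satisfied.
#6 eta + alpha + gamma = 21 + 16 + 27 = 64 — satisfied.
#7 alpha = 16 is even — satisfied.
#8 eta * delta = 21 * 8 = 168 — satisfied.
#9 3alpha + 4zeta = 3(16) + 4(16) = 112 — satisfied.
#10 16 = 3*5 + 1, so 3 does not divide 16 — violated.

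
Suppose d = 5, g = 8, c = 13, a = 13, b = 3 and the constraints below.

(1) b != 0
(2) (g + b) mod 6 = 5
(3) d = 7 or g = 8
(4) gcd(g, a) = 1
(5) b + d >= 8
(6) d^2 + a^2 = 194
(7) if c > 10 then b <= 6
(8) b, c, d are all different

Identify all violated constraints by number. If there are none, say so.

(1) b = 3, and 3 ≠ 0 — OK.
(2) g + b = 11; 11 mod 6 = 5 — OK.
(3) d = 5 ≠ 7, but g = 8 = 8 (second disjunct) — OK.
(4) gcd(8, 13) = 1 — OK.
(5) b + d = 3 + 5 = 8; 8 ≥ 8 — OK.
(6) d^2 + a^2 = 5^2 + 13^2 = 25 + 169 = 194 — OK.
(7) c = 13 > 10, so we need b ≤ 6; b = 3 ≤ 6 — OK.
(8) values 3, 13, 5 are pairwise distinct — OK.

Yes — all constraints hold.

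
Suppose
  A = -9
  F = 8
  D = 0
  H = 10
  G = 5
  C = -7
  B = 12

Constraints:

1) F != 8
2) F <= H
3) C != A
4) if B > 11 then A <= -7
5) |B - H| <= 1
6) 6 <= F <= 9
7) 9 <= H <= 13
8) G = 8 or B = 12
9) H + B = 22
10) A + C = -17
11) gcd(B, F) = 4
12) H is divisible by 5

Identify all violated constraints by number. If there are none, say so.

Constraints 1, 5, and 10 do not hold.

1) F = 8, but 8 is required to differ — violated.
2) F = 8, H = 10; 8 ≤ 10 — satisfied.
3) C = -7, A = -9; distinct — satisfied.
4) B = 12 > 11, so we need A ≤ -7; A = -9 ≤ -7 — satisfied.
5) |12 - 10| = 2; 2 > 1, exceeds bound 1 — violated.
6) F = 8 lies in [6, 9] — satisfied.
7) H = 10 lies in [9, 13] — satisfied.
8) G = 5 ≠ 8, but B = 12 = 12 (second disjunct) — satisfied.
9) H + B = 10 + 12 = 22 — satisfied.
10) A + C = -9 + (-7) = -16, not -17 — violated.
11) gcd(12, 8) = 4 — satisfied.
12) 10 / 5 = 2, so 5 divides 10 — satisfied.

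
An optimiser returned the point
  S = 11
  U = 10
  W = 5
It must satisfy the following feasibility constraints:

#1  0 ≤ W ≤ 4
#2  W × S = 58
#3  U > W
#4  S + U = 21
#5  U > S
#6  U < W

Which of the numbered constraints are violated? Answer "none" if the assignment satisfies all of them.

Constraints 1, 2, 5, and 6 do not hold.

#1 W = 5 is outside [0, 4]  FAIL
#2 W × S = 5 × 11 = 55, not 58  FAIL
#3 U = 10, W = 5; 10 > 5  OK
#4 S + U = 11 + 10 = 21  OK
#5 U = 10, S = 11; 10 ≤ 11 (want >)  FAIL
#6 U = 10, W = 5; 10 ≥ 5 (want <)  FAIL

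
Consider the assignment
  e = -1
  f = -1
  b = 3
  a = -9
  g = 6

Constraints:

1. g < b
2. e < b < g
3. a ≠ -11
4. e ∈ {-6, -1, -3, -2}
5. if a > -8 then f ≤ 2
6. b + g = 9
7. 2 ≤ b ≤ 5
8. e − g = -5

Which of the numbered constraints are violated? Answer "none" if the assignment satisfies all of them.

1. g = 6, b = 3; 6 ≥ 3 (want <)  FAIL
2. values -1 < 3 < 6  OK
3. a = -9, and -9 ≠ -11  OK
4. e = -1 is in {-6, -1, -3, -2}  OK
5. a = -9, not > -8; antecedent false, conditional vacuously true  OK
6. b + g = 3 + 6 = 9  OK
7. b = 3 lies in [2, 5]  OK
8. e − g = -1 − 6 = -7, not -5  FAIL

Constraints 1, 8 do not hold.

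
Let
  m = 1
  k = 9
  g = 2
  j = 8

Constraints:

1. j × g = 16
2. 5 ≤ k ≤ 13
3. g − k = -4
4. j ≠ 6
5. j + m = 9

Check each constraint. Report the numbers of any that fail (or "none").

1. j × g = 8 × 2 = 16 — satisfied.
2. k = 9 lies in [5, 13] — satisfied.
3. g − k = 2 − 9 = -7, not -4 — violated.
4. j = 8, and 8 ≠ 6 — satisfied.
5. j + m = 8 + 1 = 9 — satisfied.

Constraint 3 is violated.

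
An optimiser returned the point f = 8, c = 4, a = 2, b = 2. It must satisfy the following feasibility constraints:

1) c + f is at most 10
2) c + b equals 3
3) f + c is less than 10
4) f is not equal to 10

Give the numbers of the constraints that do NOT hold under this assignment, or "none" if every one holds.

Violated: 1, 2, and 3.

1) c + f = 4 + 8 = 12; 12 > 10, bound 10 not met  FAIL
2) c + b = 4 + 2 = 6, not 3  FAIL
3) f + c = 8 + 4 = 12; 12 ≥ 10, bound 10 not met  FAIL
4) f = 8, and 8 ≠ 10  OK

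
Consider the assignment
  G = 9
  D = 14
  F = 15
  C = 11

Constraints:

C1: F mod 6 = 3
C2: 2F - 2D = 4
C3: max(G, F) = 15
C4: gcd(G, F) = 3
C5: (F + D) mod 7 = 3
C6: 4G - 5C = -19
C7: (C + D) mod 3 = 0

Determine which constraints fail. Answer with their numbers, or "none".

No — constraints 2, 5, 7 are not satisfied.

C1: 15 mod 6 = 3  true
C2: 2F - 2D = 2(15) - 2(14) = 2, not 4  false
C3: max(9, 15) = 15  true
C4: gcd(9, 15) = 3  true
C5: F + D = 29; 29 mod 7 = 1, not 3  false
C6: 4G - 5C = 4(9) - 5(11) = -19  true
C7: C + D = 25; 25 mod 3 = 1, not 0  false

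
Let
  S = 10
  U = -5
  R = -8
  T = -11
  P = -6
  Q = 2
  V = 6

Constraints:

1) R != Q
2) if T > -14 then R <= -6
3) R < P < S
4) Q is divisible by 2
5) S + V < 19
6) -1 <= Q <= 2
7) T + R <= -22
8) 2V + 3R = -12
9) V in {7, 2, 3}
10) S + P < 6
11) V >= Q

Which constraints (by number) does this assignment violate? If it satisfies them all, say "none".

No — constraints 7 and 9 are not satisfied.

1) R = -8, Q = 2; distinct  true
2) T = -11 > -14, so we need R ≤ -6; R = -8 ≤ -6  true
3) values -8 < -6 < 10  true
4) 2 / 2 = 1, so 2 divides 2  true
5) S + V = 10 + 6 = 16; 16 < 19  true
6) Q = 2 lies in [-1, 2]  true
7) T + R = -11 + (-8) = -19; -19 > -22, bound -22 not met  false
8) 2V + 3R = 2(6) + 3(-8) = -12  true
9) V = 6 is not in {7, 2, 3}  false
10) S + P = 10 + (-6) = 4; 4 < 6  true
11) V = 6, Q = 2; 6 ≥ 2  true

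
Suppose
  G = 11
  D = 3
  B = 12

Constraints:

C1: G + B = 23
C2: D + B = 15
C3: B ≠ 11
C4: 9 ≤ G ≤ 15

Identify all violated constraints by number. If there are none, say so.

The assignment satisfies every constraint.

C1: G + B = 11 + 12 = 23 — holds.
C2: D + B = 3 + 12 = 15 — holds.
C3: B = 12, and 12 ≠ 11 — holds.
C4: G = 11 lies in [9, 15] — holds.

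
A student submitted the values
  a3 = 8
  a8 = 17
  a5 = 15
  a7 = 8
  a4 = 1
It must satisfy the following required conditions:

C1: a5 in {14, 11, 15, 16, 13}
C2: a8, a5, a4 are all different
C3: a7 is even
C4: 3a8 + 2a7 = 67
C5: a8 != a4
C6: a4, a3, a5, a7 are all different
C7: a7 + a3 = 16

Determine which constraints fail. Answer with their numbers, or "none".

The assignment fails constraint 6.

C1: a5 = 15 is in {14, 11, 15, 16, 13} — satisfied.
C2: values 17, 15, 1 are pairwise distinct — satisfied.
C3: a7 = 8 is even — satisfied.
C4: 3a8 + 2a7 = 3(17) + 2(8) = 67 — satisfied.
C5: a8 = 17, a4 = 1; distinct — satisfied.
C6: a3 = a7 = 8, not all different — violated.
C7: a7 + a3 = 8 + 8 = 16 — satisfied.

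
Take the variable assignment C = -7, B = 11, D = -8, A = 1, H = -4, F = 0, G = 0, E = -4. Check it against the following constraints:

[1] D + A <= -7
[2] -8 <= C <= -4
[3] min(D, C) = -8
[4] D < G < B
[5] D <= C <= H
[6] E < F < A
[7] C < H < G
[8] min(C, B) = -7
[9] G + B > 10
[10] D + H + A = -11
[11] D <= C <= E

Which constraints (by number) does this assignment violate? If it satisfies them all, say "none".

[1] D + A = -8 + 1 = -7; -7 ≤ -7  ✓
[2] C = -7 lies in [-8, -4]  ✓
[3] min(-8, -7) = -8  ✓
[4] values -8 < 0 < 11  ✓
[5] values -8 <= -7 <= -4  ✓
[6] values -4 < 0 < 1  ✓
[7] values -7 < -4 < 0  ✓
[8] min(-7, 11) = -7  ✓
[9] G + B = 0 + 11 = 11; 11 > 10  ✓
[10] D + H + A = -8 + (-4) + 1 = -11  ✓
[11] values -8 <= -7 <= -4  ✓

No violations.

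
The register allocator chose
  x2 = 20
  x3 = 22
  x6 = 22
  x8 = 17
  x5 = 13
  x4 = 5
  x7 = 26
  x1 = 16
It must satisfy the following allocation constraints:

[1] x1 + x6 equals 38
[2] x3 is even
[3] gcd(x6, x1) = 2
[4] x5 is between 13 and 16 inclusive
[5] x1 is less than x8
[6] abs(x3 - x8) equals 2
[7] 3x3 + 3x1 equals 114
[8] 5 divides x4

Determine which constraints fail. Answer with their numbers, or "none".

[1] x1 + x6 = 16 + 22 = 38 — holds.
[2] x3 = 22 is even — holds.
[3] gcd(22, 16) = 2 — holds.
[4] x5 = 13 lies in [13, 16] — holds.
[5] x1 = 16, x8 = 17; 16 < 17 — holds.
[6] abs(22 - 17) = 5, not 2 — fails.
[7] 3x3 + 3x1 = 3(22) + 3(16) = 114 — holds.
[8] 5 / 5 = 1, so 5 divides 5 — holds.

The assignment fails constraint 6.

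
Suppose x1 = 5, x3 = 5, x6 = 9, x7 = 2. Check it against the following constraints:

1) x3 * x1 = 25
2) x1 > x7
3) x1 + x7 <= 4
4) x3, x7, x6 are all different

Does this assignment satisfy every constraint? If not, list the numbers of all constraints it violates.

1) x3 * x1 = 5 * 5 = 25 — holds.
2) x1 = 5, x7 = 2; 5 > 2 — holds.
3) x1 + x7 = 5 + 2 = 7; 7 > 4, bound 4 not met — fails.
4) values 5, 2, 9 are pairwise distinct — holds.

Constraint 3 does not hold.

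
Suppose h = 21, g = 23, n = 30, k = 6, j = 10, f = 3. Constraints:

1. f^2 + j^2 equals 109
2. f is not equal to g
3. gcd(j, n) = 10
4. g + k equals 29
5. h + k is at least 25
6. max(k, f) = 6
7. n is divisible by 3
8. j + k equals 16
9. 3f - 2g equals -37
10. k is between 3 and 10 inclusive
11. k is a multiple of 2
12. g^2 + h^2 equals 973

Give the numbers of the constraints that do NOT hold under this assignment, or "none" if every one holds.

Constraint 12 does not hold.

1. f^2 + j^2 = 3^2 + 10^2 = 9 + 100 = 109  ✓
2. f = 3, g = 23; distinct  ✓
3. gcd(10, 30) = 10  ✓
4. g + k = 23 + 6 = 29  ✓
5. h + k = 21 + 6 = 27; 27 ≥ 25  ✓
6. max(6, 3) = 6  ✓
7. 30 / 3 = 10, so 3 divides 30  ✓
8. j + k = 10 + 6 = 16  ✓
9. 3f - 2g = 3(3) - 2(23) = -37  ✓
10. k = 6 lies in [3, 10]  ✓
11. 6 / 2 = 3, so 2 divides 6  ✓
12. g^2 + h^2 = 23^2 + 21^2 = 529 + 441 = 970, not 973  ✗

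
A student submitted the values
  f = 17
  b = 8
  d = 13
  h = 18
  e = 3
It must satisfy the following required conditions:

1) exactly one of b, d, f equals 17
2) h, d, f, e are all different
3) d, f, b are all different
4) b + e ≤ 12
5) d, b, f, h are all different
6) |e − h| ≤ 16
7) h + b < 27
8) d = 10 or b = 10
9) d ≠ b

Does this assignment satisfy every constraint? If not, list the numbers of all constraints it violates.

The assignment fails constraint 8.

1) b=8, d=13, f=17; 1 of them equals 17  holds
2) values 18, 13, 17, 3 are pairwise distinct  holds
3) values 13, 17, 8 are pairwise distinct  holds
4) b + e = 8 + 3 = 11; 11 ≤ 12  holds
5) values 13, 8, 17, 18 are pairwise distinct  holds
6) |3 − 18| = 15; 15 ≤ 16  holds
7) h + b = 18 + 8 = 26; 26 < 27  holds
8) d = 13 ≠ 10 and b = 8 ≠ 10; both disjuncts false  fails
9) d = 13, b = 8; distinct  holds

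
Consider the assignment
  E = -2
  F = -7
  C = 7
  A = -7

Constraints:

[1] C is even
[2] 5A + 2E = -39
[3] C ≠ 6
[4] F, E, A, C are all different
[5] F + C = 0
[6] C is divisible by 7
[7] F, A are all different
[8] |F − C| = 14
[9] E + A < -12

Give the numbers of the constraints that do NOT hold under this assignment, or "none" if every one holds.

The assignment fails constraints 1, 4, 7, 9.

[1] C = 7 is odd  no
[2] 5A + 2E = 5(-7) + 2(-2) = -39  yes
[3] C = 7, and 7 ≠ 6  yes
[4] F = A = -7, not all different  no
[5] F + C = -7 + 7 = 0  yes
[6] 7 / 7 = 1, so 7 divides 7  yes
[7] F = A = -7, not all different  no
[8] |-7 − 7| = 14  yes
[9] E + A = -2 + (-7) = -9; -9 ≥ -12, bound -12 not met  no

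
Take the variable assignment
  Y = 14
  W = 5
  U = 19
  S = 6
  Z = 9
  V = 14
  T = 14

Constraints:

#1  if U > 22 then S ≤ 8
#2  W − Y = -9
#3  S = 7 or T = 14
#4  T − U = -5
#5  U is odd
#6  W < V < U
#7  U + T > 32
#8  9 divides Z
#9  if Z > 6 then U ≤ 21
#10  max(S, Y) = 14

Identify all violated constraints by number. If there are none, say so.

The assignment satisfies every constraint.

#1 U = 19, not > 22; antecedent false, conditional vacuously true — holds.
#2 W − Y = 5 − 14 = -9 — holds.
#3 S = 6 ≠ 7, but T = 14 = 14 (second disjunct) — holds.
#4 T − U = 14 − 19 = -5 — holds.
#5 U = 19 is odd — holds.
#6 values 5 < 14 < 19 — holds.
#7 U + T = 19 + 14 = 33; 33 > 32 — holds.
#8 9 / 9 = 1, so 9 divides 9 — holds.
#9 Z = 9 > 6, so we need U ≤ 21; U = 19 ≤ 21 — holds.
#10 max(6, 14) = 14 — holds.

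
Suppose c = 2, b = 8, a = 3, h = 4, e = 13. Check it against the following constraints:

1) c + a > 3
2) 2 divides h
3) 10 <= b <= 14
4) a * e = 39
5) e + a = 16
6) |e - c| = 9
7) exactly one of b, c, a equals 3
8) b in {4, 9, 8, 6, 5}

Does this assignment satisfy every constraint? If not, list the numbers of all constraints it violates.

Constraints 3 and 6 are violated.

1) c + a = 2 + 3 = 5; 5 > 3 — OK.
2) 4 / 2 = 2, so 2 divides 4 — OK.
3) b = 8 is outside [10, 14] — violated.
4) a * e = 3 * 13 = 39 — OK.
5) e + a = 13 + 3 = 16 — OK.
6) |13 - 2| = 11, not 9 — violated.
7) b=8, c=2, a=3; 1 of them equals 3 — OK.
8) b = 8 is in {4, 9, 8, 6, 5} — OK.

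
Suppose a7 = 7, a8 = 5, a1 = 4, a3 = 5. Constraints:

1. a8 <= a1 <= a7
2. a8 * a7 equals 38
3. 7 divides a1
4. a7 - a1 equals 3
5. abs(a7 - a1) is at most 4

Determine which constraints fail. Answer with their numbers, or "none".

Violated: 1, 2, 3.

1. values 5, 4, 7; a8 = 5 is not <= a1 = 4 — violated.
2. a8 * a7 = 5 * 7 = 35, not 38 — violated.
3. 4 = 7*0 + 4, so 7 does not divide 4 — violated.
4. a7 - a1 = 7 - 4 = 3 — OK.
5. abs(7 - 4) = 3; 3 ≤ 4 — OK.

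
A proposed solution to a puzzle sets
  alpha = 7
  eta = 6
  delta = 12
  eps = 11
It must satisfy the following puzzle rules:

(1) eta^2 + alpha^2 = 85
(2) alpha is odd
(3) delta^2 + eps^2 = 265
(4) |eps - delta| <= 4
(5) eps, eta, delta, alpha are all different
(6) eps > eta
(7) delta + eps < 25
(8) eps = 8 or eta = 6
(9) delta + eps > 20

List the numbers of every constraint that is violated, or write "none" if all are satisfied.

(1) eta^2 + alpha^2 = 6^2 + 7^2 = 36 + 49 = 85  holds
(2) alpha = 7 is odd  holds
(3) delta^2 + eps^2 = 12^2 + 11^2 = 144 + 121 = 265  holds
(4) |11 - 12| = 1; 1 ≤ 4  holds
(5) values 11, 6, 12, 7 are pairwise distinct  holds
(6) eps = 11, eta = 6; 11 > 6  holds
(7) delta + eps = 12 + 11 = 23; 23 < 25  holds
(8) eps = 11 ≠ 8, but eta = 6 = 6 (second disjunct)  holds
(9) delta + eps = 12 + 11 = 23; 23 > 20  holds

All constraints are satisfied.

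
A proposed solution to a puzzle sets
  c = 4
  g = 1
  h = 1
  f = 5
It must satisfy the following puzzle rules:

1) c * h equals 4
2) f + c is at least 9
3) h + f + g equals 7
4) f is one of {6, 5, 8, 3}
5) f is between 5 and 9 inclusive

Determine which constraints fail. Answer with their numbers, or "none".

1) c * h = 4 * 1 = 4  yes
2) f + c = 5 + 4 = 9; 9 ≥ 9  yes
3) h + f + g = 1 + 5 + 1 = 7  yes
4) f = 5 is in {6, 5, 8, 3}  yes
5) f = 5 lies in [5, 9]  yes

None — every constraint holds.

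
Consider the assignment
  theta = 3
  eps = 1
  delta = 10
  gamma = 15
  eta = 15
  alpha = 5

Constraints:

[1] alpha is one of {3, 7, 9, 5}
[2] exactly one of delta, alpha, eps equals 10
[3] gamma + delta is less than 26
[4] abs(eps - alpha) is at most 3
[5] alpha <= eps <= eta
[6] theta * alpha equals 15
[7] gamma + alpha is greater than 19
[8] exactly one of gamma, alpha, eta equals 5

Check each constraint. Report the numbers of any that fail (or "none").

[1] alpha = 5 is in {3, 7, 9, 5}  true
[2] delta=10, alpha=5, eps=1; 1 of them equals 10  true
[3] gamma + delta = 15 + 10 = 25; 25 < 26  true
[4] abs(1 - 5) = 4; 4 > 3, exceeds bound 3  false
[5] values 5, 1, 15; alpha = 5 is not <= eps = 1  false
[6] theta * alpha = 3 * 5 = 15  true
[7] gamma + alpha = 15 + 5 = 20; 20 > 19  true
[8] gamma=15, alpha=5, eta=15; 1 of them equals 5  true

Violated: 4, 5.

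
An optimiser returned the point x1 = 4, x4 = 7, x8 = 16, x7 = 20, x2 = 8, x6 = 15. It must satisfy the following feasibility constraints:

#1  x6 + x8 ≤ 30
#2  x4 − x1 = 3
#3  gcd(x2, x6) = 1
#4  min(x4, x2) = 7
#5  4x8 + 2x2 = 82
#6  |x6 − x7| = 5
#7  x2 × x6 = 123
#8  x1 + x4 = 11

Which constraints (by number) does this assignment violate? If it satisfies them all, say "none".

#1 x6 + x8 = 15 + 16 = 31; 31 > 30, bound 30 not met — violated.
#2 x4 − x1 = 7 − 4 = 3 — satisfied.
#3 gcd(8, 15) = 1 — satisfied.
#4 min(7, 8) = 7 — satisfied.
#5 4x8 + 2x2 = 4(16) + 2(8) = 80, not 82 — violated.
#6 |15 − 20| = 5 — satisfied.
#7 x2 × x6 = 8 × 15 = 120, not 123 — violated.
#8 x1 + x4 = 4 + 7 = 11 — satisfied.

The assignment fails constraints 1, 5, and 7.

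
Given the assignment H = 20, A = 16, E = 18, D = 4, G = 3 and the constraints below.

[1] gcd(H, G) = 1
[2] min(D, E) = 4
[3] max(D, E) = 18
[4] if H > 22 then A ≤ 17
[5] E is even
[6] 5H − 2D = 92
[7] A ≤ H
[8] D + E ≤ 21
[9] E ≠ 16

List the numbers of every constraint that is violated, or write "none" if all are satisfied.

The assignment fails constraint 8.

[1] gcd(20, 3) = 1  ✔
[2] min(4, 18) = 4  ✔
[3] max(4, 18) = 18  ✔
[4] H = 20, not > 22; antecedent false, conditional vacuously true  ✔
[5] E = 18 is even  ✔
[6] 5H − 2D = 5(20) − 2(4) = 92  ✔
[7] A = 16, H = 20; 16 ≤ 20  ✔
[8] D + E = 4 + 18 = 22; 22 > 21, bound 21 not met  ✘
[9] E = 18, and 18 ≠ 16  ✔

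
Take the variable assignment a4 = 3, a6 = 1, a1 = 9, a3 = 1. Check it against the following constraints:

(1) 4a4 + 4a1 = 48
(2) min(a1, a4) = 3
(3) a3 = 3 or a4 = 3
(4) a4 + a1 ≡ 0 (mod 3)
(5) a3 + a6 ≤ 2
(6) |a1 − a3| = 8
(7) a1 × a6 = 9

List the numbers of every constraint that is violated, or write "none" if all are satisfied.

Yes — all constraints hold.

(1) 4a4 + 4a1 = 4(3) + 4(9) = 48 — OK.
(2) min(9, 3) = 3 — OK.
(3) a3 = 1 ≠ 3, but a4 = 3 = 3 (second disjunct) — OK.
(4) a4 + a1 = 12; 12 mod 3 = 0 — OK.
(5) a3 + a6 = 1 + 1 = 2; 2 ≤ 2 — OK.
(6) |9 − 1| = 8 — OK.
(7) a1 × a6 = 9 × 1 = 9 — OK.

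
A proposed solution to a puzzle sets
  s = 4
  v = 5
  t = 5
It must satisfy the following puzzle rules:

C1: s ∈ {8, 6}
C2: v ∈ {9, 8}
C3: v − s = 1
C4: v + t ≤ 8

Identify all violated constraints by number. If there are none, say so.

Constraints 1, 2, and 4 are violated.

C1: s = 4 is not in {8, 6}  no
C2: v = 5 is not in {9, 8}  no
C3: v − s = 5 − 4 = 1  yes
C4: v + t = 5 + 5 = 10; 10 > 8, bound 8 not met  no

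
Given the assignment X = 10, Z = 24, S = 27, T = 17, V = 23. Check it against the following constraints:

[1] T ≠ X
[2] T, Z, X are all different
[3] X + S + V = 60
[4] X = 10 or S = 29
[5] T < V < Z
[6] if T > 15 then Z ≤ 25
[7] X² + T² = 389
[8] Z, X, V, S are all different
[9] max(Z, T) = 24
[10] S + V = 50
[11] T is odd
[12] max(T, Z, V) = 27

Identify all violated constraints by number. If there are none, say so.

[1] T = 17, X = 10; distinct — OK.
[2] values 17, 24, 10 are pairwise distinct — OK.
[3] X + S + V = 10 + 27 + 23 = 60 — OK.
[4] X = 10 = 10 (first disjunct) — OK.
[5] values 17 < 23 < 24 — OK.
[6] T = 17 > 15, so we need Z ≤ 25; Z = 24 ≤ 25 — OK.
[7] X² + T² = 10² + 17² = 100 + 289 = 389 — OK.
[8] values 24, 10, 23, 27 are pairwise distinct — OK.
[9] max(24, 17) = 24 — OK.
[10] S + V = 27 + 23 = 50 — OK.
[11] T = 17 is odd — OK.
[12] max(17, 24, 23) = 24, not 27 — violated.

The assignment fails constraint 12.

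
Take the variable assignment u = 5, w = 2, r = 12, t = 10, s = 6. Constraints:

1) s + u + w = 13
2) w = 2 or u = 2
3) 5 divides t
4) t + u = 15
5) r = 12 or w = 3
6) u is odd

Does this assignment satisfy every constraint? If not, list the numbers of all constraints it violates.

The assignment satisfies every constraint.

1) s + u + w = 6 + 5 + 2 = 13  OK
2) w = 2 = 2 (first disjunct)  OK
3) 10 / 5 = 2, so 5 divides 10  OK
4) t + u = 10 + 5 = 15  OK
5) r = 12 = 12 (first disjunct)  OK
6) u = 5 is odd  OK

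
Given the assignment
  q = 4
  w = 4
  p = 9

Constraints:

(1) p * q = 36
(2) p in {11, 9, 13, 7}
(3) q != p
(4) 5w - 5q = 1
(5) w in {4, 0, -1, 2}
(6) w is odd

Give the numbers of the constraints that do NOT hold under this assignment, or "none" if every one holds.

(1) p * q = 9 * 4 = 36 — holds.
(2) p = 9 is in {11, 9, 13, 7} — holds.
(3) q = 4, p = 9; distinct — holds.
(4) 5w - 5q = 5(4) - 5(4) = 0, not 1 — fails.
(5) w = 4 is in {4, 0, -1, 2} — holds.
(6) w = 4 is even — fails.

Constraints 4 and 6 are violated.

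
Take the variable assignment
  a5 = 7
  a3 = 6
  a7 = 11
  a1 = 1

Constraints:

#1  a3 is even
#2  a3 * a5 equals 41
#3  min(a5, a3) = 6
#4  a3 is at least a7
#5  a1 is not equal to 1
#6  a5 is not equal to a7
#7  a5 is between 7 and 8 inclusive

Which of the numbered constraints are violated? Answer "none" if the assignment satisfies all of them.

Constraints 2, 4, and 5 do not hold.

#1 a3 = 6 is even  ✓
#2 a3 * a5 = 6 * 7 = 42, not 41  ✗
#3 min(7, 6) = 6  ✓
#4 a3 = 6, a7 = 11; 6 < 11 (want ≥)  ✗
#5 a1 = 1, but 1 is required to differ  ✗
#6 a5 = 7, a7 = 11; distinct  ✓
#7 a5 = 7 lies in [7, 8]  ✓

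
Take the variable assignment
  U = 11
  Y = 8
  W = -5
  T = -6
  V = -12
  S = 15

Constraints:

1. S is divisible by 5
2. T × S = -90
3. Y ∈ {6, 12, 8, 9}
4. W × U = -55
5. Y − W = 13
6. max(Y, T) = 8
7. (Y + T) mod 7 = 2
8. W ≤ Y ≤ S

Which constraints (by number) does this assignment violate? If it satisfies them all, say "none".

None — every constraint holds.

1. 15 / 5 = 3, so 5 divides 15  true
2. T × S = -6 × 15 = -90  true
3. Y = 8 is in {6, 12, 8, 9}  true
4. W × U = -5 × 11 = -55  true
5. Y − W = 8 − (-5) = 13  true
6. max(8, -6) = 8  true
7. Y + T = 2; 2 mod 7 = 2  true
8. values -5 ≤ 8 ≤ 15  true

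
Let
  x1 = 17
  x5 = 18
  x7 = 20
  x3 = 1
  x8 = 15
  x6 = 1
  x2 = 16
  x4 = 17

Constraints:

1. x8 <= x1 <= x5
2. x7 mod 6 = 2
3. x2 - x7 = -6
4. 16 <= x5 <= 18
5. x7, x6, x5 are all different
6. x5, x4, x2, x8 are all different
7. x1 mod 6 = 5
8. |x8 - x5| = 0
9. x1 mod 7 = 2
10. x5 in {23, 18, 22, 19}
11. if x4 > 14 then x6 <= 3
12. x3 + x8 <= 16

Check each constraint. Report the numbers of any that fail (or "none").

1. values 15 <= 17 <= 18 — holds.
2. 20 mod 6 = 2 — holds.
3. x2 - x7 = 16 - 20 = -4, not -6 — does not hold.
4. x5 = 18 lies in [16, 18] — holds.
5. values 20, 1, 18 are pairwise distinct — holds.
6. values 18, 17, 16, 15 are pairwise distinct — holds.
7. 17 mod 6 = 5 — holds.
8. |15 - 18| = 3, not 0 — does not hold.
9. 17 mod 7 = 3, not 2 — does not hold.
10. x5 = 18 is in {23, 18, 22, 19} — holds.
11. x4 = 17 > 14, so we need x6 ≤ 3; x6 = 1 ≤ 3 — holds.
12. x3 + x8 = 1 + 15 = 16; 16 ≤ 16 — holds.

The assignment fails constraints 3, 8, 9.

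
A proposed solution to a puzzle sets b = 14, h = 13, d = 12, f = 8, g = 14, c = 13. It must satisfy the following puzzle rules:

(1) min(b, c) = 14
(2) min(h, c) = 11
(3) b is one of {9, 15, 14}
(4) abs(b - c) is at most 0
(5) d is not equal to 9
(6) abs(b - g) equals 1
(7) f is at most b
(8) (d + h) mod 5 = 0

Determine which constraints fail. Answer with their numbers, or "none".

(1) min(14, 13) = 13, not 14 — does not hold.
(2) min(13, 13) = 13, not 11 — does not hold.
(3) b = 14 is in {9, 15, 14} — holds.
(4) abs(14 - 13) = 1; 1 > 0, exceeds bound 0 — does not hold.
(5) d = 12, and 12 ≠ 9 — holds.
(6) abs(14 - 14) = 0, not 1 — does not hold.
(7) f = 8, b = 14; 8 ≤ 14 — holds.
(8) d + h = 25; 25 mod 5 = 0 — holds.

The assignment fails constraints 1, 2, 4, 6.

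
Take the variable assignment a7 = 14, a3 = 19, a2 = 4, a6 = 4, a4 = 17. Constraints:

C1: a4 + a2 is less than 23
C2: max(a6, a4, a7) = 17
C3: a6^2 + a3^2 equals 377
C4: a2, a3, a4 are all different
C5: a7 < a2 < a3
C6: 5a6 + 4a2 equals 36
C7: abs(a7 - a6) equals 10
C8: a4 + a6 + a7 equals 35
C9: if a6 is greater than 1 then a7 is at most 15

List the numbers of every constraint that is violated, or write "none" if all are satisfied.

C1: a4 + a2 = 17 + 4 = 21; 21 < 23  holds
C2: max(4, 17, 14) = 17  holds
C3: a6^2 + a3^2 = 4^2 + 19^2 = 16 + 361 = 377  holds
C4: values 4, 19, 17 are pairwise distinct  holds
C5: values 14, 4, 19; a7 = 14 is not < a2 = 4  fails
C6: 5a6 + 4a2 = 5(4) + 4(4) = 36  holds
C7: abs(14 - 4) = 10  holds
C8: a4 + a6 + a7 = 17 + 4 + 14 = 35  holds
C9: a6 = 4 > 1, so we need a7 ≤ 15; a7 = 14 ≤ 15  holds

Constraint 5 is violated.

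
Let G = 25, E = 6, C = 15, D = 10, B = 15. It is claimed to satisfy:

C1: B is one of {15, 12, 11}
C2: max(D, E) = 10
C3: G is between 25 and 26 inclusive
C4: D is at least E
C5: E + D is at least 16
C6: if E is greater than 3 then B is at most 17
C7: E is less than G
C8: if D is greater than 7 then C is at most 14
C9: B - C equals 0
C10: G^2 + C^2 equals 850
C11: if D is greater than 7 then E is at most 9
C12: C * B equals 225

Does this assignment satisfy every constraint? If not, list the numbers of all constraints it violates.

Constraint 8 is violated.

C1: B = 15 is in {15, 12, 11} — holds.
C2: max(10, 6) = 10 — holds.
C3: G = 25 lies in [25, 26] — holds.
C4: D = 10, E = 6; 10 ≥ 6 — holds.
C5: E + D = 6 + 10 = 16; 16 ≥ 16 — holds.
C6: E = 6 > 3, so we need B ≤ 17; B = 15 ≤ 17 — holds.
C7: E = 6, G = 25; 6 < 25 — holds.
C8: D = 10 > 7, so we need C ≤ 14; but C = 15 > 14 — fails.
C9: B - C = 15 - 15 = 0 — holds.
C10: G^2 + C^2 = 25^2 + 15^2 = 625 + 225 = 850 — holds.
C11: D = 10 > 7, so we need E ≤ 9; E = 6 ≤ 9 — holds.
C12: C * B = 15 * 15 = 225 — holds.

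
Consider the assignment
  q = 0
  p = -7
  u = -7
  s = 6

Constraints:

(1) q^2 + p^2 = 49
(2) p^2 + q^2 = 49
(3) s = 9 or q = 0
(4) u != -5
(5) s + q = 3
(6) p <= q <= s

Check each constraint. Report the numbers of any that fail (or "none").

(1) q^2 + p^2 = 0^2 + (-7)^2 = 0 + 49 = 49 — satisfied.
(2) p^2 + q^2 = (-7)^2 + 0^2 = 49 + 0 = 49 — satisfied.
(3) s = 6 ≠ 9, but q = 0 = 0 (second disjunct) — satisfied.
(4) u = -7, and -7 ≠ -5 — satisfied.
(5) s + q = 6 + 0 = 6, not 3 — violated.
(6) values -7 <= 0 <= 6 — satisfied.

The assignment fails constraint 5.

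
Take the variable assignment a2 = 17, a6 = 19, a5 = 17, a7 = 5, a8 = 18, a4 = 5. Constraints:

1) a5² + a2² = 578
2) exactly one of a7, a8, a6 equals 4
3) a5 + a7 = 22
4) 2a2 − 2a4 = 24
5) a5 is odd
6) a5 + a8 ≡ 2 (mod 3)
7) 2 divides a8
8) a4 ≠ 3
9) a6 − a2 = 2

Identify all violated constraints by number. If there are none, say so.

1) a5² + a2² = 17² + 17² = 289 + 289 = 578 — OK.
2) a7=5, a8=18, a6=19; 0 of them equal 4, not exactly one — violated.
3) a5 + a7 = 17 + 5 = 22 — OK.
4) 2a2 − 2a4 = 2(17) − 2(5) = 24 — OK.
5) a5 = 17 is odd — OK.
6) a5 + a8 = 35; 35 mod 3 = 2 — OK.
7) 18 / 2 = 9, so 2 divides 18 — OK.
8) a4 = 5, and 5 ≠ 3 — OK.
9) a6 − a2 = 19 − 17 = 2 — OK.

No — constraint 2 is not satisfied.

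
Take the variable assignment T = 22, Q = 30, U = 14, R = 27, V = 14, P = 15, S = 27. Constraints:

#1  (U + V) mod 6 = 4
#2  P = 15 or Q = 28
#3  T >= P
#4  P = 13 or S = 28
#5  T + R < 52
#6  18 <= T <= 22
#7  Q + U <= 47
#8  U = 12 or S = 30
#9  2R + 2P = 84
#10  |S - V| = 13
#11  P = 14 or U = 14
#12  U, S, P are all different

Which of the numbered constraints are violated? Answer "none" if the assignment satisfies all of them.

The assignment fails constraints 4 and 8.

#1 U + V = 28; 28 mod 6 = 4 — holds.
#2 P = 15 = 15 (first disjunct) — holds.
#3 T = 22, P = 15; 22 ≥ 15 — holds.
#4 P = 15 ≠ 13 and S = 27 ≠ 28; both disjuncts false — does not hold.
#5 T + R = 22 + 27 = 49; 49 < 52 — holds.
#6 T = 22 lies in [18, 22] — holds.
#7 Q + U = 30 + 14 = 44; 44 ≤ 47 — holds.
#8 U = 14 ≠ 12 and S = 27 ≠ 30; both disjuncts false — does not hold.
#9 2R + 2P = 2(27) + 2(15) = 84 — holds.
#10 |27 - 14| = 13 — holds.
#11 P = 15 ≠ 14, but U = 14 = 14 (second disjunct) — holds.
#12 values 14, 27, 15 are pairwise distinct — holds.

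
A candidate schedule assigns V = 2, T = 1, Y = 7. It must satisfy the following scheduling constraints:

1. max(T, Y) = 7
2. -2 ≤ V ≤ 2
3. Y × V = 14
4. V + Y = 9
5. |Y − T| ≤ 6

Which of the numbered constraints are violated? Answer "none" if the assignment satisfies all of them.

1. max(1, 7) = 7  ✓
2. V = 2 lies in [-2, 2]  ✓
3. Y × V = 7 × 2 = 14  ✓
4. V + Y = 2 + 7 = 9  ✓
5. |7 − 1| = 6; 6 ≤ 6  ✓

The assignment satisfies every constraint.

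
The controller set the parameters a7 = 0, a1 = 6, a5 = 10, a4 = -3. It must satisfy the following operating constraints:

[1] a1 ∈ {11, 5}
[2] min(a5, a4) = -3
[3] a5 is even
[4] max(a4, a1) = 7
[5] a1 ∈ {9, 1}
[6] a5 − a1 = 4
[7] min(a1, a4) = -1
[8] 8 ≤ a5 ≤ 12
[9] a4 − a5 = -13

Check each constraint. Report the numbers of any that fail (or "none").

[1] a1 = 6 is not in {11, 5} — does not hold.
[2] min(10, -3) = -3 — holds.
[3] a5 = 10 is even — holds.
[4] max(-3, 6) = 6, not 7 — does not hold.
[5] a1 = 6 is not in {9, 1} — does not hold.
[6] a5 − a1 = 10 − 6 = 4 — holds.
[7] min(6, -3) = -3, not -1 — does not hold.
[8] a5 = 10 lies in [8, 12] — holds.
[9] a4 − a5 = -3 − 10 = -13 — holds.

Violated: 1, 4, 5, and 7.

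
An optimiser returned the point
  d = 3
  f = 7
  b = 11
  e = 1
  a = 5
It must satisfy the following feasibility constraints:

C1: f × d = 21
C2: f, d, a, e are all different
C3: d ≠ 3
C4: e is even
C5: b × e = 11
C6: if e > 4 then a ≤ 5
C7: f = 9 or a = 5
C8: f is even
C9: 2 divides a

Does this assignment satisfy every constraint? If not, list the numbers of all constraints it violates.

Violated: 3, 4, 8, and 9.

C1: f × d = 7 × 3 = 21 — satisfied.
C2: values 7, 3, 5, 1 are pairwise distinct — satisfied.
C3: d = 3, but 3 is required to differ — violated.
C4: e = 1 is odd — violated.
C5: b × e = 11 × 1 = 11 — satisfied.
C6: e = 1, not > 4; antecedent false, conditional vacuously true — satisfied.
C7: f = 7 ≠ 9, but a = 5 = 5 (second disjunct) — satisfied.
C8: f = 7 is odd — violated.
C9: 5 = 2×2 + 1, so 2 does not divide 5 — violated.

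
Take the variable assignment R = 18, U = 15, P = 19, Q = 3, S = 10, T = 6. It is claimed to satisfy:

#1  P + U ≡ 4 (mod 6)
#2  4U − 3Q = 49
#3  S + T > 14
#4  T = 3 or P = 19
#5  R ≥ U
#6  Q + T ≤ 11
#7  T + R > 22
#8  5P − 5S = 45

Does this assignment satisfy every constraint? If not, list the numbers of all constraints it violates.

#1 P + U = 34; 34 mod 6 = 4 — holds.
#2 4U − 3Q = 4(15) − 3(3) = 51, not 49 — does not hold.
#3 S + T = 10 + 6 = 16; 16 > 14 — holds.
#4 T = 6 ≠ 3, but P = 19 = 19 (second disjunct) — holds.
#5 R = 18, U = 15; 18 ≥ 15 — holds.
#6 Q + T = 3 + 6 = 9; 9 ≤ 11 — holds.
#7 T + R = 6 + 18 = 24; 24 > 22 — holds.
#8 5P − 5S = 5(19) − 5(10) = 45 — holds.

Violated: 2.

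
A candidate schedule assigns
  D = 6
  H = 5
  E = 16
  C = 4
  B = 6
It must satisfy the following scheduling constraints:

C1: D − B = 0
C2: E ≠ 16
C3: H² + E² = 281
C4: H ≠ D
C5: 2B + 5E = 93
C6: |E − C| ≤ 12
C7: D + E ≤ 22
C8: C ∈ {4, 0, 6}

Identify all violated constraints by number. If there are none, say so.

C1: D − B = 6 − 6 = 0  holds
C2: E = 16, but 16 is required to differ  fails
C3: H² + E² = 5² + 16² = 25 + 256 = 281  holds
C4: H = 5, D = 6; distinct  holds
C5: 2B + 5E = 2(6) + 5(16) = 92, not 93  fails
C6: |16 − 4| = 12; 12 ≤ 12  holds
C7: D + E = 6 + 16 = 22; 22 ≤ 22  holds
C8: C = 4 is in {4, 0, 6}  holds

The assignment fails constraints 2 and 5.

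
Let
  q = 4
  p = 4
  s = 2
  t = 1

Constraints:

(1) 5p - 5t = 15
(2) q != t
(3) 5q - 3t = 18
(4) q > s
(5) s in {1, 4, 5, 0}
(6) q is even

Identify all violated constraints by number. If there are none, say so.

(1) 5p - 5t = 5(4) - 5(1) = 15  ✓
(2) q = 4, t = 1; distinct  ✓
(3) 5q - 3t = 5(4) - 3(1) = 17, not 18  ✗
(4) q = 4, s = 2; 4 > 2  ✓
(5) s = 2 is not in {1, 4, 5, 0}  ✗
(6) q = 4 is even  ✓

The assignment fails constraints 3 and 5.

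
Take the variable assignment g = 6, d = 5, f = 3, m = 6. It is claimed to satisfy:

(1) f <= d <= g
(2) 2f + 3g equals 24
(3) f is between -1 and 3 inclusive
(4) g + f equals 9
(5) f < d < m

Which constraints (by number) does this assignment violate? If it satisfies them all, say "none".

(1) values 3 <= 5 <= 6 — satisfied.
(2) 2f + 3g = 2(3) + 3(6) = 24 — satisfied.
(3) f = 3 lies in [-1, 3] — satisfied.
(4) g + f = 6 + 3 = 9 — satisfied.
(5) values 3 < 5 < 6 — satisfied.

No violations.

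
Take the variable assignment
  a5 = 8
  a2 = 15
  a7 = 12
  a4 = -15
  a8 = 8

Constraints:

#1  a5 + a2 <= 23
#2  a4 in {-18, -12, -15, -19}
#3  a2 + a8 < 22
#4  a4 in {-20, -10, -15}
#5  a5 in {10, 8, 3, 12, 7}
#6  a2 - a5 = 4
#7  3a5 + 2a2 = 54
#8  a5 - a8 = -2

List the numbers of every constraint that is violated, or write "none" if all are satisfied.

#1 a5 + a2 = 8 + 15 = 23; 23 ≤ 23 — holds.
#2 a4 = -15 is in {-18, -12, -15, -19} — holds.
#3 a2 + a8 = 15 + 8 = 23; 23 ≥ 22, bound 22 not met — fails.
#4 a4 = -15 is in {-20, -10, -15} — holds.
#5 a5 = 8 is in {10, 8, 3, 12, 7} — holds.
#6 a2 - a5 = 15 - 8 = 7, not 4 — fails.
#7 3a5 + 2a2 = 3(8) + 2(15) = 54 — holds.
#8 a5 - a8 = 8 - 8 = 0, not -2 — fails.

Violated: 3, 6, and 8.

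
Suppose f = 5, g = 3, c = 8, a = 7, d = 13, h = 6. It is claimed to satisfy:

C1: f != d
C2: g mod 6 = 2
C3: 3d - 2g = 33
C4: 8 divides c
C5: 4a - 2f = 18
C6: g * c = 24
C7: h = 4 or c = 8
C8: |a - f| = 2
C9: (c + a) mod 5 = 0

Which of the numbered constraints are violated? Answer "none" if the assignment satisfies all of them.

The assignment fails constraint 2.

C1: f = 5, d = 13; distinct — holds.
C2: 3 mod 6 = 3, not 2 — does not hold.
C3: 3d - 2g = 3(13) - 2(3) = 33 — holds.
C4: 8 / 8 = 1, so 8 divides 8 — holds.
C5: 4a - 2f = 4(7) - 2(5) = 18 — holds.
C6: g * c = 3 * 8 = 24 — holds.
C7: h = 6 ≠ 4, but c = 8 = 8 (second disjunct) — holds.
C8: |7 - 5| = 2 — holds.
C9: c + a = 15; 15 mod 5 = 0 — holds.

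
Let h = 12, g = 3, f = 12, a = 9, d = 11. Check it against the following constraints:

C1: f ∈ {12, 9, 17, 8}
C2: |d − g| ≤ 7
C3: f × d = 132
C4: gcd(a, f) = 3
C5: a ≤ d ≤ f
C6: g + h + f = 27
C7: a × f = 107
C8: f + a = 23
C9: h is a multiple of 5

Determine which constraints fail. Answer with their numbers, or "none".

C1: f = 12 is in {12, 9, 17, 8}  true
C2: |11 − 3| = 8; 8 > 7, exceeds bound 7  false
C3: f × d = 12 × 11 = 132  true
C4: gcd(9, 12) = 3  true
C5: values 9 ≤ 11 ≤ 12  true
C6: g + h + f = 3 + 12 + 12 = 27  true
C7: a × f = 9 × 12 = 108, not 107  false
C8: f + a = 12 + 9 = 21, not 23  false
C9: 12 = 5×2 + 2, so 5 does not divide 12  false

Violated: 2, 7, 8, 9.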